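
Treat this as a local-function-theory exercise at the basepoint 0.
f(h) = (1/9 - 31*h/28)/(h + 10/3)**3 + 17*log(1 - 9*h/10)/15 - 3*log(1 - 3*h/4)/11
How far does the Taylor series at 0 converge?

Denominator factor (h + 10/3)^3: pole of order 3 at -10/3, modulus 10/3.
Branch term (17/15)*log(1 - h/(10/9)): its argument vanishes at h = 10/9, a logarithmic branch point, modulus 10/9.
Branch term (-3/11)*log(1 - h/(4/3)): its argument vanishes at h = 4/3, a logarithmic branch point, modulus 4/3.
The radius of convergence is the smallest modulus among the singular points: 10/9.

The radius of convergence is 10/9.


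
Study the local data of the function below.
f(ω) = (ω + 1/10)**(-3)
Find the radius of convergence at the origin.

Denominator factor (ω + 1/10)^3: pole of order 3 at -1/10, modulus 1/10.
The radius of convergence is the smallest modulus among the singular points: 1/10.

The radius of convergence is 1/10.


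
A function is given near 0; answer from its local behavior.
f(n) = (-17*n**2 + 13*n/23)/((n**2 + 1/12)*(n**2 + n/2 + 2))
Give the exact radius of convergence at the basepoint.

Denominator factor (n**2 + 1/12): discriminant -1/3, complex-conjugate roots ((1/6)*sqrt(3))*i and -((1/6)*sqrt(3))*i; poles of order 1, moduli (1/6)*sqrt(3) and (1/6)*sqrt(3).
Denominator factor (n**2 + n/2 + 2): discriminant -31/4, complex-conjugate roots (-1/4) + ((1/4)*sqrt(31))*i and (-1/4) - ((1/4)*sqrt(31))*i; poles of order 1, moduli sqrt(2) and sqrt(2).
The radius of convergence is the smallest modulus among the singular points: (1/6)*sqrt(3).

The radius of convergence is (1/6)*sqrt(3).


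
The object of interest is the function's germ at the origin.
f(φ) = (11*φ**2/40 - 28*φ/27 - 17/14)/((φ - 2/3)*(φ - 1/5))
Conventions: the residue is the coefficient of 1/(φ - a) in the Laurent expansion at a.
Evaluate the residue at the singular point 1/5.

At the order-1 pole 1/5 set g(φ) = (φ - (1/5))*f(φ) = (11*φ**2/40 - 28*φ/27 - 17/14)/(φ - 2/3).
Simple pole: residue = g(a) at a = 1/5, which is 266621/88200.

The residue is 266621/88200.


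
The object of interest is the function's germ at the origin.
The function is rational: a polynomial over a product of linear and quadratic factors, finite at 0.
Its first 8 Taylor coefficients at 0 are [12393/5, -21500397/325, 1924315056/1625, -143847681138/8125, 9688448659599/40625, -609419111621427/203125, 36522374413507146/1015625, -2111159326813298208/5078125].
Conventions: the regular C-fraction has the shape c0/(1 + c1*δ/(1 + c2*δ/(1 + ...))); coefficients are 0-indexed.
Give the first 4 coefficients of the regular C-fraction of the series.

The regular C-fraction coefficients are [12393/5, 29493/1105, -6366029/724217, 125310883854/20861477033].

Taylor coefficients (read off): a_0 = 12393/5, a_1 = -21500397/325, a_2 = 1924315056/1625, a_3 = -143847681138/8125.
c0 = a_0 = 12393/5. Peel one level at a time: if S = 1 + c*δ/S' with S'(0) = 1, then c is the δ-coefficient of S and S' = c*δ/(S - 1).
S_1 = c0/f = 1 + (29493/1105)*δ + (57294261/244205)*δ^2 + ...; c1 = 29493/1105.
S_2 = c1*δ/(S_1 - 1) = 1 + (-6366029/724217)*δ + (567017574/10738729)*δ^2 + ...; c2 = -6366029/724217.
S_3 = c2*δ/(S_2 - 1) = 1 + (125310883854/20861477033)*δ + ...; c3 = 125310883854/20861477033.


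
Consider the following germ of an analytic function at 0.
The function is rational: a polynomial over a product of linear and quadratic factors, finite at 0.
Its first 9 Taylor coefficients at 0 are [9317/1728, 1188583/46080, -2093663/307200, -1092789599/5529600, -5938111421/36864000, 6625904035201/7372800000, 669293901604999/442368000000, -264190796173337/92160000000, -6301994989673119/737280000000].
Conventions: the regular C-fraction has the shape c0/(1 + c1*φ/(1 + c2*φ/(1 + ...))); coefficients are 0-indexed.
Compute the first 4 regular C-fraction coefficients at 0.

The regular C-fraction coefficients are [9317/1728, -2679/560, 2524479/500080, -51790170971/33815396205].

Taylor coefficients (read off): a_0 = 9317/1728, a_1 = 1188583/46080, a_2 = -2093663/307200, a_3 = -1092789599/5529600.
c0 = a_0 = 9317/1728. Peel one level at a time: if S = 1 + c*φ/S' with S'(0) = 1, then c is the φ-coefficient of S and S' = c*φ/(S - 1).
S_1 = c0/f = 1 + (-2679/560)*φ + (7573437/313600)*φ^2 + ...; c1 = -2679/560.
S_2 = c1*φ/(S_1 - 1) = 1 + (2524479/500080)*φ + (7398595853/956938800)*φ^2 + ...; c2 = 2524479/500080.
S_3 = c2*φ/(S_2 - 1) = 1 + (-51790170971/33815396205)*φ + ...; c3 = -51790170971/33815396205.


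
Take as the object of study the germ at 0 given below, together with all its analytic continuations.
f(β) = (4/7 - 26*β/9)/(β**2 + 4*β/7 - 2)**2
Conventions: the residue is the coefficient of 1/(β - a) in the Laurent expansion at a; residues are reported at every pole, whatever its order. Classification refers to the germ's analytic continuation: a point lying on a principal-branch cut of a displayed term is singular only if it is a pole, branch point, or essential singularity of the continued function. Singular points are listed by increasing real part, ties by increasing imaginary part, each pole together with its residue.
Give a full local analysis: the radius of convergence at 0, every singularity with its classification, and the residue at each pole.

Radius of convergence at 0: -2/7 + (1/7)*sqrt(102).
At -2/7 - (1/7)*sqrt(102): a pole of order 2; residue (539/46818)*sqrt(102).
At -2/7 + (1/7)*sqrt(102): a pole of order 2; residue -(539/46818)*sqrt(102).

Denominator factor (β**2 + 4*β/7 - 2)^2: discriminant 408/49, real irrational roots -2/7 + (1/7)*sqrt(102) and -2/7 - (1/7)*sqrt(102); poles of order 2, moduli -2/7 + (1/7)*sqrt(102) and 2/7 + (1/7)*sqrt(102).
The radius of convergence is the smallest modulus among the singular points: -2/7 + (1/7)*sqrt(102).
The factor β**2 + 4*β/7 - 2 splits as (β - a)(β - a') with a = -2/7 - (1/7)*sqrt(102), a' = -2/7 + (1/7)*sqrt(102). At the order-2 pole a set g(β) = (β - a)^2*f(β) = [4/7 - 26*β/9] / (β - a')^2.
Order-2 pole: residue = g'(a); g'(-2/7 - (1/7)*sqrt(102)) = (539/46818)*sqrt(102), so the residue is (539/46818)*sqrt(102).
The factor β**2 + 4*β/7 - 2 splits as (β - a)(β - a') with a = -2/7 + (1/7)*sqrt(102), a' = -2/7 - (1/7)*sqrt(102). At the order-2 pole a set g(β) = (β - a)^2*f(β) = [4/7 - 26*β/9] / (β - a')^2.
Order-2 pole: residue = g'(a); g'(-2/7 + (1/7)*sqrt(102)) = -(539/46818)*sqrt(102), so the residue is -(539/46818)*sqrt(102).
List the singular points by increasing real part (a conjugate pair: the negative imaginary part first).


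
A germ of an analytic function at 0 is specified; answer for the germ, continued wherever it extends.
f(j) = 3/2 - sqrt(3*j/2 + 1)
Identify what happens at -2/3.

The point is an algebraic (square-root) branch point.

The term (-1)*sqrt(1 - j/(-2/3)) has argument 1 - -2/3/(-2/3) = 0 at -2/3: a square-root (algebraic, two-sheeted) branch point; the remaining terms are analytic or single-valued there.


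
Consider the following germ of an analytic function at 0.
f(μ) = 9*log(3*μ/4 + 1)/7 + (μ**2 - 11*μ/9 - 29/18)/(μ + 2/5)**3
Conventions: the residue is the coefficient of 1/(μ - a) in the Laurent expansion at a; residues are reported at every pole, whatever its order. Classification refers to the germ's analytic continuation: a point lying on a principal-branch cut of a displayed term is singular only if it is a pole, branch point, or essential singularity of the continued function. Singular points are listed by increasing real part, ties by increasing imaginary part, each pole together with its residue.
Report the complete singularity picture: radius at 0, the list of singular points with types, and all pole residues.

Radius of convergence at 0: 2/5.
At -4/3: a logarithmic branch point.
At -2/5: a pole of order 3; residue 1.

Denominator factor (μ + 2/5)^3: pole of order 3 at -2/5, modulus 2/5.
Branch term (9/7)*log(1 - μ/(-4/3)): its argument vanishes at μ = -4/3, a logarithmic branch point, modulus 4/3.
The radius of convergence is the smallest modulus among the singular points: 2/5.
The branch term is analytic at -2/5 and contributes nothing to the residue; only the rational part matters.
At the order-3 pole -2/5 set g(μ) = (μ - (-2/5))^3*(rational part) = μ**2 - 11*μ/9 - 29/18.
Order-3 pole: residue = g''(a)/2; g''(-2/5) = 2, so the residue is 1.
List the singular points by increasing real part (a conjugate pair: the negative imaginary part first).


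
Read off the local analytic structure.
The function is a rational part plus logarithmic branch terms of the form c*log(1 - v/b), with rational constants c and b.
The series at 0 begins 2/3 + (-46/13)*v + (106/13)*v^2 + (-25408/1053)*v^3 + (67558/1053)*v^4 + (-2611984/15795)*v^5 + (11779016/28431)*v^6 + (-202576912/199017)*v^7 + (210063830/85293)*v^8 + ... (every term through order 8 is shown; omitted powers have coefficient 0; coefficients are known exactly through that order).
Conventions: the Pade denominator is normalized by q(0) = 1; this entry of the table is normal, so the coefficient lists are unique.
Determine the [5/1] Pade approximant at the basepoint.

The Pade approximant has numerator coefficients [2/3, -107050753/57300399, -13583809/19100133, -636211447/171901197, 5733596438/1547110773, -35825760973/7735553865]; denominator coefficients [1, 7361885/2938482].

Taylor coefficients needed (read off): a_0 = 2/3, a_1 = -46/13, a_2 = 106/13, a_3 = -25408/1053, a_4 = 67558/1053, a_5 = -2611984/15795, a_6 = 11779016/28431.
Write the denominator as Q(v) = 1 + q1*v. Requiring Q*f - P = O(v^7) with deg P <= 5 kills the coefficients of v^6..v^6 in Q*f:
  v^6: a_6 + q1*a_5 = 0, i.e. 11779016/28431 + (-2611984/15795)*q1 = 0.
Solving this linear system: q1 = 7361885/2938482.
The numerator is Q*f truncated at degree 5: P0 = a_0 = 2/3; P1 = a_1 + q1*a_0 = -107050753/57300399; P2 = a_2 + q1*a_1 = -13583809/19100133; P3 = a_3 + q1*a_2 = -636211447/171901197; P4 = a_4 + q1*a_3 = 5733596438/1547110773; P5 = a_5 + q1*a_4 = -35825760973/7735553865.


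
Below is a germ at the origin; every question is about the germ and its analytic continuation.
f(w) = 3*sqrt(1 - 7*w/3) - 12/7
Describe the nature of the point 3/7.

The point is an algebraic (square-root) branch point.

The term (3)*sqrt(1 - w/(3/7)) has argument 1 - 3/7/(3/7) = 0 at 3/7: a square-root (algebraic, two-sheeted) branch point; the remaining terms are analytic or single-valued there.


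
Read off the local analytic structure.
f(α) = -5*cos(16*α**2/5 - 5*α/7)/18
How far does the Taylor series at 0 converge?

The factor cos(16*α**2/5 - 5*α/7) is entire and contributes no finite singular point.
The polynomial part has no poles.
No finite singular points: the Taylor series at 0 converges everywhere.

The radius of convergence is infinite.


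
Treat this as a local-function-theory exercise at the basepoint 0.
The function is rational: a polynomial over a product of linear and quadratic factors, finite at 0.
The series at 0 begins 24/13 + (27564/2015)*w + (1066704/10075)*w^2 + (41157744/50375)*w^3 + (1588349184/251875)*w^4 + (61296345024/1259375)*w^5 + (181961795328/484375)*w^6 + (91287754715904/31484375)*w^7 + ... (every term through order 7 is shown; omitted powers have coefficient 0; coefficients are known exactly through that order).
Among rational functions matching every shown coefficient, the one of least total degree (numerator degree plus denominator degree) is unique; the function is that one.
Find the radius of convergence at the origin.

The radius of convergence is -9/10 + (1/10)*sqrt(106).

No rational of total degree below 3 reproduces all 8 coefficients; solving the [1/2] Pade equations on them gives f(w) = (-3*w/31 - 6/13)/(w**2 + 9*w/5 - 1/4), whose expansion matches every shown term.
Denominator factor (w**2 + 9*w/5 - 1/4): discriminant 106/25, real irrational roots -9/10 + (1/10)*sqrt(106) and -9/10 - (1/10)*sqrt(106); poles of order 1, moduli -9/10 + (1/10)*sqrt(106) and 9/10 + (1/10)*sqrt(106).
The radius of convergence is the smallest modulus among the singular points: -9/10 + (1/10)*sqrt(106).


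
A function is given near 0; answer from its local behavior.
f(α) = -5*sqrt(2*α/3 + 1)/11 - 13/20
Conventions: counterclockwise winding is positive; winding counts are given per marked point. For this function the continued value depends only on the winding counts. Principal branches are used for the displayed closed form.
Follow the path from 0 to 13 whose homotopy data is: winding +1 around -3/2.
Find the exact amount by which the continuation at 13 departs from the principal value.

Continued minus principal equals (10/33)*sqrt(87).

The rational part is single-valued and drops out of the difference; each branch term changes only by its own monodromy.
(-5/11)*sqrt(1 - α/(-3/2)): winding +1 is odd, the square root flips sign, contributing -2*(-5/11)*sqrt(1 - (13)/(-3/2)) = -2*(-5/11)*sqrt(29/3) = (10/33)*sqrt(87).
Summing the contributions at α = 13 gives (10/33)*sqrt(87).


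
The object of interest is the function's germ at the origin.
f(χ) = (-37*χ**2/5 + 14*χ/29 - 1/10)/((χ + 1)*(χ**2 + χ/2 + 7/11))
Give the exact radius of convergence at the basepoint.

The radius of convergence is (1/11)*sqrt(77).

Denominator factor (χ + 1): pole of order 1 at -1, modulus 1.
Denominator factor (χ**2 + χ/2 + 7/11): discriminant -101/44, complex-conjugate roots (-1/4) + ((1/44)*sqrt(1111))*i and (-1/4) - ((1/44)*sqrt(1111))*i; poles of order 1, moduli (1/11)*sqrt(77) and (1/11)*sqrt(77).
The radius of convergence is the smallest modulus among the singular points: (1/11)*sqrt(77).


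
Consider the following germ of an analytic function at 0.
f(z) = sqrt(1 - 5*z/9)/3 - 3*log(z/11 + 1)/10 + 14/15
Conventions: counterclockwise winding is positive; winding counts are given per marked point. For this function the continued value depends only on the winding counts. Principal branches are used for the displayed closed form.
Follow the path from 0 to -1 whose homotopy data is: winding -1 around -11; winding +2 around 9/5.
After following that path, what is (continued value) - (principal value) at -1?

The rational part is single-valued and drops out of the difference; each branch term changes only by its own monodromy.
(-3/10)*log(1 - z/(-11)): each positive loop around -11 adds 2*pi*i to the log, so winding -1 contributes (-3/10)*(-1)*2*pi*i = (3/5)*pi*i.
(1/3)*sqrt(1 - z/(9/5)): winding +2 is even, the square root returns to the same sheet, contribution 0.
Summing the contributions at z = -1 gives (3/5)*pi*i.

Continued minus principal equals (3/5)*pi*i.


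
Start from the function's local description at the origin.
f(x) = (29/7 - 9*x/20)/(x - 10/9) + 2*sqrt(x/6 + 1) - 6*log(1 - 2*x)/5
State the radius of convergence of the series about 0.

Denominator factor (x - 10/9): pole of order 1 at 10/9, modulus 10/9.
Branch term (-6/5)*log(1 - x/(1/2)): its argument vanishes at x = 1/2, a logarithmic branch point, modulus 1/2.
Branch term (2)*sqrt(1 - x/(-6)): its argument vanishes at x = -6, a square-root branch point, modulus 6.
The radius of convergence is the smallest modulus among the singular points: 1/2.

The radius of convergence is 1/2.


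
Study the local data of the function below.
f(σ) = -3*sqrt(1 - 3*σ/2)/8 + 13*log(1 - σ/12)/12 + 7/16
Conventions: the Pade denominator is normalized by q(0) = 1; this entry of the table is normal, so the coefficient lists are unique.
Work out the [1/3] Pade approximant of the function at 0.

Taylor coefficients needed (expand at 0): a_0 = 1/16, a_1 = 55/288, a_2 = 703/6912, a_3 = 19631/248832, a_4 = 295193/3981312.
Write the denominator as Q(σ) = 1 + q1*σ + q2*σ^2 + q3*σ^3. Requiring Q*f - P = O(σ^5) with deg P <= 1 kills the coefficients of σ^2..σ^4 in Q*f:
  σ^2: a_2 + q1*a_1 + q2*a_0 = 0, i.e. 703/6912 + (55/288)*q1 + (1/16)*q2 = 0.
  σ^3: a_3 + q1*a_2 + q2*a_1 + q3*a_0 = 0, i.e. 19631/248832 + (703/6912)*q1 + (55/288)*q2 + (1/16)*q3 = 0.
  σ^4: a_4 + q1*a_3 + q2*a_2 + q3*a_1 = 0, i.e. 295193/3981312 + (19631/248832)*q1 + (703/6912)*q2 + (55/288)*q3 = 0.
Solving this linear system: q1 = -7371263/14814608, q2 = -85575283/799988832, q3 = -2413949717/19199731968.
The numerator is Q*f truncated at degree 1: P0 = a_0 = 1/16; P1 = a_1 + q1*a_0 = 341060353/2133303552.

The Pade approximant has numerator coefficients [1/16, 341060353/2133303552]; denominator coefficients [1, -7371263/14814608, -85575283/799988832, -2413949717/19199731968].


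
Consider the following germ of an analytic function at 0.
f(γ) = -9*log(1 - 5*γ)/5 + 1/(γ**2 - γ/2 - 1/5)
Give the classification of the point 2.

Denominator factors: γ**2 - γ/2 - 1/5 = 14/5 at γ = 2 — none vanishes.
Branch term log(1 - γ/(1/5)): argument at 2 is -9, nonzero, so 2 is not its branch point (a point on a principal cut is still regular for the continued germ).
So the germ continues analytically to 2.

The point is a regular point.


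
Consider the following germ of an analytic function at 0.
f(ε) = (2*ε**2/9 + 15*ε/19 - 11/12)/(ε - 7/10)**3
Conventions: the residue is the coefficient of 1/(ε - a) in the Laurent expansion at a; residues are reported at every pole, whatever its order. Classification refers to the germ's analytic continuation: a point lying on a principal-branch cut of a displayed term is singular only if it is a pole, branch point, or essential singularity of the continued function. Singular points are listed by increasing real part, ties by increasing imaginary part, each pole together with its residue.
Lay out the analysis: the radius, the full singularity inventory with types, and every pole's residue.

Denominator factor (ε - 7/10)^3: pole of order 3 at 7/10, modulus 7/10.
The radius of convergence is the smallest modulus among the singular points: 7/10.
At the order-3 pole 7/10 set g(ε) = (ε - (7/10))^3*f(ε) = 2*ε**2/9 + 15*ε/19 - 11/12.
Order-3 pole: residue = g''(a)/2; g''(7/10) = 4/9, so the residue is 2/9.

Radius of convergence at 0: 7/10.
At 7/10: a pole of order 3; residue 2/9.


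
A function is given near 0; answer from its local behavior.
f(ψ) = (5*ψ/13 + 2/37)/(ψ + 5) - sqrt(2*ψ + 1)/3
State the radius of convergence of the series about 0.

Denominator factor (ψ + 5): pole of order 1 at -5, modulus 5.
Branch term (-1/3)*sqrt(1 - ψ/(-1/2)): its argument vanishes at ψ = -1/2, a square-root branch point, modulus 1/2.
The radius of convergence is the smallest modulus among the singular points: 1/2.

The radius of convergence is 1/2.


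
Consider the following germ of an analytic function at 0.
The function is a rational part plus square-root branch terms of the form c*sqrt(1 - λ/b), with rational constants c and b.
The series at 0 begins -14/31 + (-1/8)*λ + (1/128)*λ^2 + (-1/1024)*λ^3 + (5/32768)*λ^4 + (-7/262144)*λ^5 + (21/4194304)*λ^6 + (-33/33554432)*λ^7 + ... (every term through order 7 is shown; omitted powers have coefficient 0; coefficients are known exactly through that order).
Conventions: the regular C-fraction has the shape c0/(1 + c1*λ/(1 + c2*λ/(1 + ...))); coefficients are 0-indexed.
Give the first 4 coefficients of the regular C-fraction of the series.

The regular C-fraction coefficients are [-14/31, -31/112, 19/56, 7/608].

Taylor coefficients (read off): a_0 = -14/31, a_1 = -1/8, a_2 = 1/128, a_3 = -1/1024.
c0 = a_0 = -14/31. Peel one level at a time: if S = 1 + c*λ/S' with S'(0) = 1, then c is the λ-coefficient of S and S' = c*λ/(S - 1).
S_1 = c0/f = 1 + (-31/112)*λ + (589/6272)*λ^2 + ...; c1 = -31/112.
S_2 = c1*λ/(S_1 - 1) = 1 + (19/56)*λ + (-1/256)*λ^2 + ...; c2 = 19/56.
S_3 = c2*λ/(S_2 - 1) = 1 + (7/608)*λ + ...; c3 = 7/608.


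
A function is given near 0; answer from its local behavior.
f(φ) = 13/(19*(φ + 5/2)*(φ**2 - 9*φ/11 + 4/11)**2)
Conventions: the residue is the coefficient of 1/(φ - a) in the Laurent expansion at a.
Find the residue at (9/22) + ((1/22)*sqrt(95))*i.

The factor φ**2 - 9*φ/11 + 4/11 splits as (φ - a)(φ - a') with a = (9/22) + ((1/22)*sqrt(95))*i, a' = (9/22) - ((1/22)*sqrt(95))*i. At the order-2 pole a set g(φ) = (φ - a)^2*f(φ) = [13/(19*(φ + 5/2))] / (φ - a')^2.
Order-2 pole: residue = g'(a); g'((9/22) + ((1/22)*sqrt(95))*i) = (-12584/2758059) - ((1764176128/24891482475)*sqrt(95))*i, so the residue is (-12584/2758059) - ((1764176128/24891482475)*sqrt(95))*i.

The residue is (-12584/2758059) - ((1764176128/24891482475)*sqrt(95))*i.


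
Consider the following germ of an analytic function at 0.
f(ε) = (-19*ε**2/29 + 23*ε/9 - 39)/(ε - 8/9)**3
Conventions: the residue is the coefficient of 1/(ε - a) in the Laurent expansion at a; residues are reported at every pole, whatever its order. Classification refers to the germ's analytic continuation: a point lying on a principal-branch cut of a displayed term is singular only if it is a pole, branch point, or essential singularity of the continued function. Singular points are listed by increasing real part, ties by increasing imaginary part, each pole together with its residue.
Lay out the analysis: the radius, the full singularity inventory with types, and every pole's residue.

Radius of convergence at 0: 8/9.
At 8/9: a pole of order 3; residue -19/29.

Denominator factor (ε - 8/9)^3: pole of order 3 at 8/9, modulus 8/9.
The radius of convergence is the smallest modulus among the singular points: 8/9.
At the order-3 pole 8/9 set g(ε) = (ε - (8/9))^3*f(ε) = -19*ε**2/29 + 23*ε/9 - 39.
Order-3 pole: residue = g''(a)/2; g''(8/9) = -38/29, so the residue is -19/29.


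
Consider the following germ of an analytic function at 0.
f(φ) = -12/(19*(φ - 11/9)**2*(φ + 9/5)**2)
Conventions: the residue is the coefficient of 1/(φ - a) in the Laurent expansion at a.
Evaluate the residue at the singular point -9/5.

At the order-2 pole -9/5 set g(φ) = (φ - (-9/5))^2*f(φ) = -12/(19*(φ - 11/9)**2).
Order-2 pole: residue = g'(a); g'(-9/5) = -273375/5974208, so the residue is -273375/5974208.

The residue is -273375/5974208.


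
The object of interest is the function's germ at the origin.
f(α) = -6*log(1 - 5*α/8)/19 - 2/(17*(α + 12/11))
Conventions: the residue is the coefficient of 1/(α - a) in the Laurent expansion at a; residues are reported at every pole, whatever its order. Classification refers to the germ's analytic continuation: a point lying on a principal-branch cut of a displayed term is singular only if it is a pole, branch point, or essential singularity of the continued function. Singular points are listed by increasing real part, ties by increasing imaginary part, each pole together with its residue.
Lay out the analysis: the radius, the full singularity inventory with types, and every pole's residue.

Radius of convergence at 0: 12/11.
At -12/11: a pole of order 1; residue -2/17.
At 8/5: a logarithmic branch point.

Denominator factor (α + 12/11): pole of order 1 at -12/11, modulus 12/11.
Branch term (-6/19)*log(1 - α/(8/5)): its argument vanishes at α = 8/5, a logarithmic branch point, modulus 8/5.
The radius of convergence is the smallest modulus among the singular points: 12/11.
The branch term is analytic at -12/11 and contributes nothing to the residue; only the rational part matters.
At the order-1 pole -12/11 set g(α) = (α - (-12/11))*(rational part) = -2/17.
Simple pole: residue = g(a) at a = -12/11, which is -2/17.
List the singular points by increasing real part (a conjugate pair: the negative imaginary part first).


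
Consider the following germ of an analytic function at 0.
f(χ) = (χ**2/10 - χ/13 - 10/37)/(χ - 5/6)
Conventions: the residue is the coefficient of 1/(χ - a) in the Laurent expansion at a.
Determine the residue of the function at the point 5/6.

At the order-1 pole 5/6 set g(χ) = (χ - (5/6))*f(χ) = χ**2/10 - χ/13 - 10/37.
Simple pole: residue = g(a) at a = 5/6, which is -9175/34632.

The residue is -9175/34632.


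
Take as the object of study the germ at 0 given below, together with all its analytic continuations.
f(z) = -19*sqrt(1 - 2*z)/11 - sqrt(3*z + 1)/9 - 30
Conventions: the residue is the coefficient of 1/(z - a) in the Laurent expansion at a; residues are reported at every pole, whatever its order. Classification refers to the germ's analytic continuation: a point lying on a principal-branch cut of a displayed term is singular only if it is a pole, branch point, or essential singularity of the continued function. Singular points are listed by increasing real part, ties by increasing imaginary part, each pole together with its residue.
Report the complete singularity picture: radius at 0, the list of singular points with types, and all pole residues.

Branch term (-1/9)*sqrt(1 - z/(-1/3)): its argument vanishes at z = -1/3, a square-root branch point, modulus 1/3.
Branch term (-19/11)*sqrt(1 - z/(1/2)): its argument vanishes at z = 1/2, a square-root branch point, modulus 1/2.
The radius of convergence is the smallest modulus among the singular points: 1/3.
List the singular points by increasing real part (a conjugate pair: the negative imaginary part first).

Radius of convergence at 0: 1/3.
At -1/3: an algebraic (square-root) branch point.
At 1/2: an algebraic (square-root) branch point.


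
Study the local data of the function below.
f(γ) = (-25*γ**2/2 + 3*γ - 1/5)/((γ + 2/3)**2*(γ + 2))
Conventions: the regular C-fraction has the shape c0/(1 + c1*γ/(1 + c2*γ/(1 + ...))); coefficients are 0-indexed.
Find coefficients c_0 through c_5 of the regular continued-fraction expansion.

The regular C-fraction coefficients are [-9/40, 37/2, -875/74, 68146/32375, -1266364997/238511000, 7875/272584].


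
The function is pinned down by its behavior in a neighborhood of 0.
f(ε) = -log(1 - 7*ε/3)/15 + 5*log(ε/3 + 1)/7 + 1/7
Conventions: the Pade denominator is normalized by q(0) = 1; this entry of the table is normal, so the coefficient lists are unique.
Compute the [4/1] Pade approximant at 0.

Taylor coefficients needed (expand at 0): a_0 = 1/7, a_1 = 124/315, a_2 = 134/945, a_3 = 2476/8505, a_4 = 4183/8505, a_5 = 117724/127575.
Write the denominator as Q(ε) = 1 + q1*ε. Requiring Q*f - P = O(ε^6) with deg P <= 4 kills the coefficients of ε^5..ε^5 in Q*f:
  ε^5: a_5 + q1*a_4 = 0, i.e. 117724/127575 + (4183/8505)*q1 = 0.
Solving this linear system: q1 = -117724/62745.
The numerator is Q*f truncated at degree 4: P0 = a_0 = 1/7; P1 = a_1 + q1*a_0 = 33104/263529; P2 = a_2 + q1*a_1 = -436858/732025; P3 = a_3 + q1*a_2 = 4460492/177882075; P4 = a_4 + q1*a_3 = -29022289/533646225.

The Pade approximant has numerator coefficients [1/7, 33104/263529, -436858/732025, 4460492/177882075, -29022289/533646225]; denominator coefficients [1, -117724/62745].


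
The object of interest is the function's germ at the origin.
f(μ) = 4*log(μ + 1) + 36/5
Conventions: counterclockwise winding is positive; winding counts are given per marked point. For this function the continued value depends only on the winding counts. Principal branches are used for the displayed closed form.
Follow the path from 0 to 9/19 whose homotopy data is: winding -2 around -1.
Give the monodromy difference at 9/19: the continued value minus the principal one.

Continued minus principal equals -(16)*pi*i.

The rational part is single-valued and drops out of the difference; each branch term changes only by its own monodromy.
(4)*log(1 - μ/(-1)): each positive loop around -1 adds 2*pi*i to the log, so winding -2 contributes (4)*(-2)*2*pi*i = -(16)*pi*i.
Summing the contributions at μ = 9/19 gives -(16)*pi*i.


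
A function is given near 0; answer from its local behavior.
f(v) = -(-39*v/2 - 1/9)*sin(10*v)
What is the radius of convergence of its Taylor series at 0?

The factor -sin(10*v) is entire and contributes no finite singular point.
The polynomial part has no poles.
No finite singular points: the Taylor series at 0 converges everywhere.

The radius of convergence is infinite.


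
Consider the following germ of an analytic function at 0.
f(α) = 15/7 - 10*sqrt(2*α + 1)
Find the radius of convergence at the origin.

The radius of convergence is 1/2.

Branch term (-10)*sqrt(1 - α/(-1/2)): its argument vanishes at α = -1/2, a square-root branch point, modulus 1/2.
The radius of convergence is the smallest modulus among the singular points: 1/2.


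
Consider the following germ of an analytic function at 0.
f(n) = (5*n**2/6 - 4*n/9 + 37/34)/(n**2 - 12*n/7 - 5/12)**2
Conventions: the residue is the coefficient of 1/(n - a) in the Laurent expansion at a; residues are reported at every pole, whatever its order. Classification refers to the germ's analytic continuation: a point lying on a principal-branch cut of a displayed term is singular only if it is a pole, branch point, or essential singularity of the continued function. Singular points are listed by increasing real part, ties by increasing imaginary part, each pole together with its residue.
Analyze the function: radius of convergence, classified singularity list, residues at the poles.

Denominator factor (n**2 - 12*n/7 - 5/12)^2: discriminant 677/147, real irrational roots 6/7 + (1/42)*sqrt(2031) and 6/7 - (1/42)*sqrt(2031); poles of order 2, moduli 6/7 + (1/42)*sqrt(2031) and -6/7 + (1/42)*sqrt(2031).
The radius of convergence is the smallest modulus among the singular points: -6/7 + (1/42)*sqrt(2031).
The factor n**2 - 12*n/7 - 5/12 splits as (n - a)(n - a') with a = 6/7 - (1/42)*sqrt(2031), a' = 6/7 + (1/42)*sqrt(2031). At the order-2 pole a set g(n) = (n - a)^2*f(n) = [5*n**2/6 - 4*n/9 + 37/34] / (n - a')^2.
Order-2 pole: residue = g'(a); g'(6/7 - (1/42)*sqrt(2031)) = (151165/93499116)*sqrt(2031), so the residue is (151165/93499116)*sqrt(2031).
The factor n**2 - 12*n/7 - 5/12 splits as (n - a)(n - a') with a = 6/7 + (1/42)*sqrt(2031), a' = 6/7 - (1/42)*sqrt(2031). At the order-2 pole a set g(n) = (n - a)^2*f(n) = [5*n**2/6 - 4*n/9 + 37/34] / (n - a')^2.
Order-2 pole: residue = g'(a); g'(6/7 + (1/42)*sqrt(2031)) = -(151165/93499116)*sqrt(2031), so the residue is -(151165/93499116)*sqrt(2031).
List the singular points by increasing real part (a conjugate pair: the negative imaginary part first).

Radius of convergence at 0: -6/7 + (1/42)*sqrt(2031).
At 6/7 - (1/42)*sqrt(2031): a pole of order 2; residue (151165/93499116)*sqrt(2031).
At 6/7 + (1/42)*sqrt(2031): a pole of order 2; residue -(151165/93499116)*sqrt(2031).


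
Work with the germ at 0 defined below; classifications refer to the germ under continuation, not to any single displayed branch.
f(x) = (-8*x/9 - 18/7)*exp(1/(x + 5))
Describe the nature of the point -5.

The exponent 1/(x - (-5)) has a pole at -5, so exp(1/(x - (-5))) takes every nonzero value near it: an essential singularity (not a pole of any order).

The point is an essential singularity.


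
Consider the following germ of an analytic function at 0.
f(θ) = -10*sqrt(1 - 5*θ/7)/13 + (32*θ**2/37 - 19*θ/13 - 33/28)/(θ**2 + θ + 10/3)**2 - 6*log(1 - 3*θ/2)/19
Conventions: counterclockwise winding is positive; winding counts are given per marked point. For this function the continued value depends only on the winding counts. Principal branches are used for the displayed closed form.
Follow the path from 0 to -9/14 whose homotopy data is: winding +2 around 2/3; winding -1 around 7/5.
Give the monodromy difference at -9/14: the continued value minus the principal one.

Continued minus principal equals ((10/91)*sqrt(286)) - ((24/19)*pi)*i.

The rational part is single-valued and drops out of the difference; each branch term changes only by its own monodromy.
(-10/13)*sqrt(1 - θ/(7/5)): winding -1 is odd, the square root flips sign, contributing -2*(-10/13)*sqrt(1 - (-9/14)/(7/5)) = -2*(-10/13)*sqrt(143/98) = (10/91)*sqrt(286).
(-6/19)*log(1 - θ/(2/3)): each positive loop around 2/3 adds 2*pi*i to the log, so winding +2 contributes (-6/19)*(2)*2*pi*i = -(24/19)*pi*i.
Summing the contributions at θ = -9/14 gives ((10/91)*sqrt(286)) - ((24/19)*pi)*i.


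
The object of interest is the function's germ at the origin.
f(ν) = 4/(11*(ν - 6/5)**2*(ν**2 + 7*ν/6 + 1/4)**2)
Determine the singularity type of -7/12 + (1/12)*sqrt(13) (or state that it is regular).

The denominator factor ν**2 + 7*ν/6 + 1/4 vanishes at -7/12 + (1/12)*sqrt(13) and appears to the power 2; the numerator there equals 4/11, nonzero, and no other factor vanishes.
Hence a pole whose order is the multiplicity, 2.

The point is a pole of order 2.


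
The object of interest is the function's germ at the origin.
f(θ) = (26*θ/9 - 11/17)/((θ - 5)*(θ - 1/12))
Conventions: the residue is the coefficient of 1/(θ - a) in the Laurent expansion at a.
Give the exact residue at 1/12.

At the order-1 pole 1/12 set g(θ) = (θ - (1/12))*f(θ) = (26*θ/9 - 11/17)/(θ - 5).
Simple pole: residue = g(a) at a = 1/12, which is 746/9027.

The residue is 746/9027.


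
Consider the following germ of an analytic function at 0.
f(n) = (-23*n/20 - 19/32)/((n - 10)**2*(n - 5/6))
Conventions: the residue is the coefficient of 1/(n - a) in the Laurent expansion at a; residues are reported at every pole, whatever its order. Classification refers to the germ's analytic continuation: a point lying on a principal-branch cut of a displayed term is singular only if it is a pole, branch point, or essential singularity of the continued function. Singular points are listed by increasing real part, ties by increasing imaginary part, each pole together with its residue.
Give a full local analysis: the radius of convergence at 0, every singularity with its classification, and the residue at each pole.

Denominator factor (n - 5/6): pole of order 1 at 5/6, modulus 5/6.
Denominator factor (n - 10)^2: pole of order 2 at 10, modulus 10.
The radius of convergence is the smallest modulus among the singular points: 5/6.
At the order-1 pole 5/6 set g(n) = (n - (5/6))*f(n) = (-23*n/20 - 19/32)/(n - 10)**2.
Simple pole: residue = g(a) at a = 5/6, which is -447/24200.
At the order-2 pole 10 set g(n) = (n - (10))^2*f(n) = (-23*n/20 - 19/32)/(n - 5/6).
Order-2 pole: residue = g'(a); g'(10) = 447/24200, so the residue is 447/24200.
List the singular points by increasing real part (a conjugate pair: the negative imaginary part first).

Radius of convergence at 0: 5/6.
At 5/6: a pole of order 1; residue -447/24200.
At 10: a pole of order 2; residue 447/24200.


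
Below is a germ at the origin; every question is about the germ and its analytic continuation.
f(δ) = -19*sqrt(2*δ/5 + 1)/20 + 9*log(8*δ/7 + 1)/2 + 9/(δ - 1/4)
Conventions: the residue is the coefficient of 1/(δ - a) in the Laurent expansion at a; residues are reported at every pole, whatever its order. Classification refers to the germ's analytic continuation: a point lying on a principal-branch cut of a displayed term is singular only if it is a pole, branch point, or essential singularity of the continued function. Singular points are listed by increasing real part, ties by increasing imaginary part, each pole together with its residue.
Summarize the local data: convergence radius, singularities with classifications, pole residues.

Denominator factor (δ - 1/4): pole of order 1 at 1/4, modulus 1/4.
Branch term (-19/20)*sqrt(1 - δ/(-5/2)): its argument vanishes at δ = -5/2, a square-root branch point, modulus 5/2.
Branch term (9/2)*log(1 - δ/(-7/8)): its argument vanishes at δ = -7/8, a logarithmic branch point, modulus 7/8.
The radius of convergence is the smallest modulus among the singular points: 1/4.
The branch terms are analytic at 1/4 and contribute nothing to the residue; only the rational part matters.
At the order-1 pole 1/4 set g(δ) = (δ - (1/4))*(rational part) = 9.
Simple pole: residue = g(a) at a = 1/4, which is 9.
List the singular points by increasing real part (a conjugate pair: the negative imaginary part first).

Radius of convergence at 0: 1/4.
At -5/2: an algebraic (square-root) branch point.
At -7/8: a logarithmic branch point.
At 1/4: a pole of order 1; residue 9.


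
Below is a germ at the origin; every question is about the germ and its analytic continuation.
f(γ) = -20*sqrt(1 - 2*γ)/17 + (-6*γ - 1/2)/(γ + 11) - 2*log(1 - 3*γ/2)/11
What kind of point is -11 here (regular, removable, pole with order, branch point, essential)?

The point is a pole of order 1.

The denominator factor γ + 11 vanishes at -11 and appears to the power 1; the numerator there equals 131/2, nonzero, and no other factor vanishes.
The branch terms are analytic at this point.
Hence a pole whose order is the multiplicity, 1.


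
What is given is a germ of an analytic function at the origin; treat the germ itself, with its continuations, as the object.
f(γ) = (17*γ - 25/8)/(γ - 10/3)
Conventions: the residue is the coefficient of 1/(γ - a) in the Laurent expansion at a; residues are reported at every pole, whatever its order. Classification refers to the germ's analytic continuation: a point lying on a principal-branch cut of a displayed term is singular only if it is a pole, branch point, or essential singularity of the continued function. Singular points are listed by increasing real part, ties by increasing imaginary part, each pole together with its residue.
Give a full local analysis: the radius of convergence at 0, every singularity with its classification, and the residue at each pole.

Denominator factor (γ - 10/3): pole of order 1 at 10/3, modulus 10/3.
The radius of convergence is the smallest modulus among the singular points: 10/3.
At the order-1 pole 10/3 set g(γ) = (γ - (10/3))*f(γ) = 17*γ - 25/8.
Simple pole: residue = g(a) at a = 10/3, which is 1285/24.

Radius of convergence at 0: 10/3.
At 10/3: a pole of order 1; residue 1285/24.


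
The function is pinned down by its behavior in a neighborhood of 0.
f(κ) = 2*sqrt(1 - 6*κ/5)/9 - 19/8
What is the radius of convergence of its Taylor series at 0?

The radius of convergence is 5/6.

Branch term (2/9)*sqrt(1 - κ/(5/6)): its argument vanishes at κ = 5/6, a square-root branch point, modulus 5/6.
The radius of convergence is the smallest modulus among the singular points: 5/6.


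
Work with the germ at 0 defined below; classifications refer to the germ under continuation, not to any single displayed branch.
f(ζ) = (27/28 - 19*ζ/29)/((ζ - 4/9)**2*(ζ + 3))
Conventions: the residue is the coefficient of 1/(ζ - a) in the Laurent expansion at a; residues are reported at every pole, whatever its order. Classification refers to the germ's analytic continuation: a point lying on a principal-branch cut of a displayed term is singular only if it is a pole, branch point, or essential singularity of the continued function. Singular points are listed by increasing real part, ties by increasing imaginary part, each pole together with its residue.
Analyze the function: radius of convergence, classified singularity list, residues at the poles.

Radius of convergence at 0: 4/9.
At -3: a pole of order 1; residue 192699/780332.
At 4/9: a pole of order 2; residue -192699/780332.

Denominator factor (ζ + 3): pole of order 1 at -3, modulus 3.
Denominator factor (ζ - 4/9)^2: pole of order 2 at 4/9, modulus 4/9.
The radius of convergence is the smallest modulus among the singular points: 4/9.
At the order-1 pole -3 set g(ζ) = (ζ - (-3))*f(ζ) = (27/28 - 19*ζ/29)/(ζ - 4/9)**2.
Simple pole: residue = g(a) at a = -3, which is 192699/780332.
At the order-2 pole 4/9 set g(ζ) = (ζ - (4/9))^2*f(ζ) = (27/28 - 19*ζ/29)/(ζ + 3).
Order-2 pole: residue = g'(a); g'(4/9) = -192699/780332, so the residue is -192699/780332.
List the singular points by increasing real part (a conjugate pair: the negative imaginary part first).


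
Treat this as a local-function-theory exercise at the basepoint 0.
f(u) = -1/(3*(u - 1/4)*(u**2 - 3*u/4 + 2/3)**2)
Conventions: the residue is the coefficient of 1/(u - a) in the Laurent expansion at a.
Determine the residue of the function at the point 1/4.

The residue is -192/169.

At the order-1 pole 1/4 set g(u) = (u - (1/4))*f(u) = -1/(3*(u**2 - 3*u/4 + 2/3)**2).
Simple pole: residue = g(a) at a = 1/4, which is -192/169.


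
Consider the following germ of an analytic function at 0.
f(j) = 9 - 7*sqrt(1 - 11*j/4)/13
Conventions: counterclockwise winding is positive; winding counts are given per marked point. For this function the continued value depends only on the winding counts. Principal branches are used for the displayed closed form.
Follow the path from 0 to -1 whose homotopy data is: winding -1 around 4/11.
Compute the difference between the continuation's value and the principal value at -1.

Continued minus principal equals (7/13)*sqrt(15).

The rational part is single-valued and drops out of the difference; each branch term changes only by its own monodromy.
(-7/13)*sqrt(1 - j/(4/11)): winding -1 is odd, the square root flips sign, contributing -2*(-7/13)*sqrt(1 - (-1)/(4/11)) = -2*(-7/13)*sqrt(15/4) = (7/13)*sqrt(15).
Summing the contributions at j = -1 gives (7/13)*sqrt(15).
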